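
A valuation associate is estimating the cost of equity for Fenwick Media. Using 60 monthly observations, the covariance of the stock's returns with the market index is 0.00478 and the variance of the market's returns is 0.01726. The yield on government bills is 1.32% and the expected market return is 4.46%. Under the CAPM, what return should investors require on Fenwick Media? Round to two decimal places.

2.19%

β = Cov(R_i, R_m) / Var(R_m) = 0.00478 / 0.01726 = 0.2769
MRP = 4.46% − 1.32% = 3.14%
E(R) = R_f + β × MRP = 1.32% + 0.2769 × 3.14% = 2.19%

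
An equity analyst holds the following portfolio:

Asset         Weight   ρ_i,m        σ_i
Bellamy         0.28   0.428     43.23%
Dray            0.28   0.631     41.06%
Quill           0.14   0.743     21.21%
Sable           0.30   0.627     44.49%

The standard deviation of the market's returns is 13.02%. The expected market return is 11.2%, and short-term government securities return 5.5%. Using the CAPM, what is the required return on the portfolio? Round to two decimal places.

β_Bellamy = 0.428 × 43.23% / 13.02% = 1.4211
β_Dray = 0.631 × 41.06% / 13.02% = 1.9899
β_Quill = 0.743 × 21.21% / 13.02% = 1.2104
β_Sable = 0.627 × 44.49% / 13.02% = 2.1425
β_P = Σ w_i β_i = 0.28×1.4211 + 0.28×1.9899 + 0.14×1.2104 + 0.30×2.1425 = 1.7673
MRP = 11.2% − 5.5% = 5.70%
E(R_P) = R_f + β_P × MRP = 5.5% + 1.7673 × 5.7% = 15.57%

15.57%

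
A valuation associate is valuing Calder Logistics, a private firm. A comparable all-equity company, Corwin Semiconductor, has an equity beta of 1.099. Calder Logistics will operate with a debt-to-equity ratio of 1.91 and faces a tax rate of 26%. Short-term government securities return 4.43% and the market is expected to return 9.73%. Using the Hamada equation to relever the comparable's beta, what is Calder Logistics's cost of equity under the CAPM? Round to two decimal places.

β_L = β_U × [1 + (1 − t)(D/E)] = 1.099 × [1 + (1 − 0.26) × 1.91]
    = 1.099 × [1 + 0.74 × 1.91] = 1.099 × 2.4134 = 2.6523
MRP = 9.73% − 4.43% = 5.30%
E(R) = R_f + β_L × MRP = 4.43% + 2.6523 × 5.30% = 18.49%

18.49%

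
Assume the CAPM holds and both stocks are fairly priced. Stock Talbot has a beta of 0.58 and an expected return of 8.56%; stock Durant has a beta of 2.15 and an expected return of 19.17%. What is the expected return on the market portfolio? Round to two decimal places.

11.40%

Both satisfy E(R) = R_f + β·MRP, so the slope of the SML is
MRP = (19.17% − 8.56%) / (2.15 − 0.58) = 10.61% / 1.57 = 6.7580%
R_f = E(R_Talbot) − β_Talbot·MRP = 8.56% − 0.58 × 6.7580% = 4.6404%
E(R_m) = R_f + MRP = 4.6404% + 6.7580% = 11.40%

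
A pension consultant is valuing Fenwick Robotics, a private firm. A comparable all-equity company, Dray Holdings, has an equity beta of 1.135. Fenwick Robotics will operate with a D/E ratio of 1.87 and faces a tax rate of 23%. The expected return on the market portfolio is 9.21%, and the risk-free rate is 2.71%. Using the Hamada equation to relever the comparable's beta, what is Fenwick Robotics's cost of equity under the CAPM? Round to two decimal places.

β_L = β_U × [1 + (1 − t)(D/E)] = 1.135 × [1 + (1 − 0.23) × 1.87]
    = 1.135 × [1 + 0.77 × 1.87] = 1.135 × 2.4399 = 2.7693
MRP = 9.21% − 2.71% = 6.50%
E(R) = R_f + β_L × MRP = 2.71% + 2.7693 × 6.50% = 20.71%

20.71%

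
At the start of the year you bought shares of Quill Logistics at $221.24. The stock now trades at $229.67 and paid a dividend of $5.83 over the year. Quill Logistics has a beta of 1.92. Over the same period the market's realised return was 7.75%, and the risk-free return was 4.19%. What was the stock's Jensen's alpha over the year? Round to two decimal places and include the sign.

-4.58%

Realised HPR = (P1 + D1 − P0) / P0 = (229.67 + 5.83 − 221.24) / 221.24 = 14.26 / 221.24 = 6.4455%
MRP = 7.75% − 4.19% = 3.56%
CAPM required = R_f + β·MRP = 4.19% + 1.92 × 3.56% = 11.0252%
α = realised − required = 6.4455% − 11.0252% = -4.58%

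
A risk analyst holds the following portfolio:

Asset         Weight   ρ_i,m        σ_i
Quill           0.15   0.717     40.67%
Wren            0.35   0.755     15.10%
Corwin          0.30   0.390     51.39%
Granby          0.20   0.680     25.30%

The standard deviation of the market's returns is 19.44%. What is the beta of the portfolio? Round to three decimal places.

0.917

β_Quill = 0.717 × 40.67% / 19.44% = 1.5000
β_Wren = 0.755 × 15.10% / 19.44% = 0.5864
β_Corwin = 0.390 × 51.39% / 19.44% = 1.0310
β_Granby = 0.680 × 25.30% / 19.44% = 0.8850
β_P = Σ w_i β_i = 0.15×1.5000 + 0.35×0.5864 + 0.30×1.0310 + 0.20×0.8850 = 0.9165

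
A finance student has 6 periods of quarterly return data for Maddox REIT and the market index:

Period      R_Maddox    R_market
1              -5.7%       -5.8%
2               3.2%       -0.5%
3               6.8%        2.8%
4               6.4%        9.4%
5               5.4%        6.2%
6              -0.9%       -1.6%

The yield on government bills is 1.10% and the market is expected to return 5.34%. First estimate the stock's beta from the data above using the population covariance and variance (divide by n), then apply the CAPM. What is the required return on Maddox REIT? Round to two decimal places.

Mean R_i = (-5.7 + 3.2 + 6.8 + 6.4 + 5.4 − 0.9) / 6 = 2.5333%
Mean R_m = (-5.8 − 0.5 + 2.8 + 9.4 + 6.2 − 1.6) / 6 = 1.7500%
Σ(R_i − R̄_i)(R_m − R̄_m) = 118.9800  ⇒  Cov = 118.9800 / 6 = 19.8300
Σ(R_m − R̄_m)² = 152.7150  ⇒  Var(R_m) = 152.7150 / 6 = 25.4525
β = Cov / Var(R_m) = 19.8300 / 25.4525 = 0.7791
MRP = 5.34% − 1.10% = 4.24%
E(R) = R_f + β × MRP = 1.10% + 0.7791 × 4.24% = 4.40%

4.40%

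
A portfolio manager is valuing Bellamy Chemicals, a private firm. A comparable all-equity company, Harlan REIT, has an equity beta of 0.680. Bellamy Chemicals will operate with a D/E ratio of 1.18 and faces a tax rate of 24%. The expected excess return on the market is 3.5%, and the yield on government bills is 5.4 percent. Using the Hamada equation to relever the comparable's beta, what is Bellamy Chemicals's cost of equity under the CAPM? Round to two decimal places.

9.91%

β_L = β_U × [1 + (1 − t)(D/E)] = 0.680 × [1 + (1 − 0.24) × 1.18]
    = 0.680 × [1 + 0.76 × 1.18] = 0.680 × 1.8968 = 1.2898
E(R) = R_f + β_L × MRP = 5.4% + 1.2898 × 3.5% = 9.91%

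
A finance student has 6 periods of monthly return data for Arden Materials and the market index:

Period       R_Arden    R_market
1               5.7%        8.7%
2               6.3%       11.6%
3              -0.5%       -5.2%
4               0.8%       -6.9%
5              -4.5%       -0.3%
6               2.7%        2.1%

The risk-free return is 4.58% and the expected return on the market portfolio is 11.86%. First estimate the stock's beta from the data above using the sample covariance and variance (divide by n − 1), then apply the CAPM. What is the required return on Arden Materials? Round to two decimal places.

7.50%

Mean R_i = (5.7 + 6.3 − 0.5 + 0.8 − 4.5 + 2.7) / 6 = 1.7500%
Mean R_m = (8.7 + 11.6 − 5.2 − 6.9 − 0.3 + 2.1) / 6 = 1.6667%
Σ(R_i − R̄_i)(R_m − R̄_m) = 109.2700  ⇒  Cov = 109.2700 / 5 = 21.8540
Σ(R_m − R̄_m)² = 272.7333  ⇒  Var(R_m) = 272.7333 / 5 = 54.5467
β = Cov / Var(R_m) = 21.8540 / 54.5467 = 0.4006
MRP = 11.86% − 4.58% = 7.28%
E(R) = R_f + β × MRP = 4.58% + 0.4006 × 7.28% = 7.50%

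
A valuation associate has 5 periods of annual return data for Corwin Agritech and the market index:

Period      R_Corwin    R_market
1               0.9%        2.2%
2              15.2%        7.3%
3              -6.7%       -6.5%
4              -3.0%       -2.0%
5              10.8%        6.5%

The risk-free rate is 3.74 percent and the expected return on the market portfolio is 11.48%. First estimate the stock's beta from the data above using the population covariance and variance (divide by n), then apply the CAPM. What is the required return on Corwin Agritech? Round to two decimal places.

Mean R_i = (0.9 + 15.2 − 6.7 − 3.0 + 10.8) / 5 = 3.4400%
Mean R_m = (2.2 + 7.3 − 6.5 − 2.0 + 6.5) / 5 = 1.5000%
Σ(R_i − R̄_i)(R_m − R̄_m) = 206.8900  ⇒  Cov = 206.8900 / 5 = 41.3780
Σ(R_m − R̄_m)² = 135.3800  ⇒  Var(R_m) = 135.3800 / 5 = 27.0760
β = Cov / Var(R_m) = 41.3780 / 27.0760 = 1.5282
MRP = 11.48% − 3.74% = 7.74%
E(R) = R_f + β × MRP = 3.74% + 1.5282 × 7.74% = 15.57%

15.57%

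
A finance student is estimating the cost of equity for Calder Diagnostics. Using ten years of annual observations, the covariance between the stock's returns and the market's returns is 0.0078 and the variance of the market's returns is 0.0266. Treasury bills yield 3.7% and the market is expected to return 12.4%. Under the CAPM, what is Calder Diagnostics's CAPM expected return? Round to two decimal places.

β = Cov(R_i, R_m) / Var(R_m) = 0.0078 / 0.0266 = 0.2932
MRP = 12.4% − 3.7% = 8.70%
E(R) = R_f + β × MRP = 3.7% + 0.2932 × 8.7% = 6.25%

6.25%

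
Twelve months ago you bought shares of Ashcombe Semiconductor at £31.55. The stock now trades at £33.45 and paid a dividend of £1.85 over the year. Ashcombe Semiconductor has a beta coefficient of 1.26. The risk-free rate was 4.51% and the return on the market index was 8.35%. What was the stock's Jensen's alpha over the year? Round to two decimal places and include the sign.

+2.54%

Realised HPR = (P1 + D1 − P0) / P0 = (33.45 + 1.85 − 31.55) / 31.55 = 3.75 / 31.55 = 11.8859%
MRP = 8.35% − 4.51% = 3.84%
CAPM required = R_f + β·MRP = 4.51% + 1.26 × 3.84% = 9.3484%
α = realised − required = 11.8859% − 9.3484% = +2.54%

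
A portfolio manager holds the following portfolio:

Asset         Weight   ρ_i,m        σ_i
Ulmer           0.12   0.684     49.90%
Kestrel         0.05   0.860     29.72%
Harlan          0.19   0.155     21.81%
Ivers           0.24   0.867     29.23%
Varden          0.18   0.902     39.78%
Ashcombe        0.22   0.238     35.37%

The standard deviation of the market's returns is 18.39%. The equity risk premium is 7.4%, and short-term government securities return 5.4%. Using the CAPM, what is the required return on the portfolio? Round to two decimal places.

13.61%

β_Ulmer = 0.684 × 49.90% / 18.39% = 1.8560
β_Kestrel = 0.860 × 29.72% / 18.39% = 1.3898
β_Harlan = 0.155 × 21.81% / 18.39% = 0.1838
β_Ivers = 0.867 × 29.23% / 18.39% = 1.3781
β_Varden = 0.902 × 39.78% / 18.39% = 1.9511
β_Ashcombe = 0.238 × 35.37% / 18.39% = 0.4578
β_P = Σ w_i β_i = 0.12×1.8560 + 0.05×1.3898 + 0.19×0.1838 + 0.24×1.3781 + 0.18×1.9511 + 0.22×0.4578 = 1.1098
E(R_P) = R_f + β_P × MRP = 5.4% + 1.1098 × 7.4% = 13.61%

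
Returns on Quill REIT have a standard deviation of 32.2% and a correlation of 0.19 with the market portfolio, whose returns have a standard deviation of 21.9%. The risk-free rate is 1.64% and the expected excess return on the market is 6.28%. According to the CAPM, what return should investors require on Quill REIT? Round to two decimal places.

3.39%

β = ρ × σ_i / σ_m = 0.19 × 32.2% / 21.9% = 0.2794
E(R) = 1.64% + 0.2794 × 6.28% = 3.39%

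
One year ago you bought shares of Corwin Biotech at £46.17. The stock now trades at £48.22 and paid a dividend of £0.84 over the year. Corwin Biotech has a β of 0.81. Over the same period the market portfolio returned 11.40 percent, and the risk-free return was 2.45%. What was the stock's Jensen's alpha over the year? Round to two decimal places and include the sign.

-3.44%

Realised HPR = (P1 + D1 − P0) / P0 = (48.22 + 0.84 − 46.17) / 46.17 = 2.89 / 46.17 = 6.2595%
MRP = 11.40% − 2.45% = 8.95%
CAPM required = R_f + β·MRP = 2.45% + 0.81 × 8.95% = 9.6995%
α = realised − required = 6.2595% − 9.6995% = -3.44%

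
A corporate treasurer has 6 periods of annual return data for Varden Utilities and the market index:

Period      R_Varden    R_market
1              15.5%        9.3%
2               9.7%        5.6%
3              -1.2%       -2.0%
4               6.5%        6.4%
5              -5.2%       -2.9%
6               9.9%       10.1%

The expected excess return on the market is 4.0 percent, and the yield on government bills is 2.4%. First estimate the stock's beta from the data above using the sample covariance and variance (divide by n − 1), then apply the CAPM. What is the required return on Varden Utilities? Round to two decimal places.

7.58%

Mean R_i = (15.5 + 9.7 − 1.2 + 6.5 − 5.2 + 9.9) / 6 = 5.8667%
Mean R_m = (9.3 + 5.6 − 2.0 + 6.4 − 2.9 + 10.1) / 6 = 4.4167%
Σ(R_i − R̄_i)(R_m − R̄_m) = 202.0733  ⇒  Cov = 202.0733 / 5 = 40.4147
Σ(R_m − R̄_m)² = 156.1883  ⇒  Var(R_m) = 156.1883 / 5 = 31.2377
β = Cov / Var(R_m) = 40.4147 / 31.2377 = 1.2938
E(R) = R_f + β × MRP = 2.4% + 1.2938 × 4.0% = 7.58%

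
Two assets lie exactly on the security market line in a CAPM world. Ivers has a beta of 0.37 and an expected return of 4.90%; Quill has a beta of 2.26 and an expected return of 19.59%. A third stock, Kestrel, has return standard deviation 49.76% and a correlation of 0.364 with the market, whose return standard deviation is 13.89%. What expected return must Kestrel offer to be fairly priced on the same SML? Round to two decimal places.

12.16%

MRP = (19.59% − 4.90%) / (2.26 − 0.37) = 7.7725%
R_f = 4.90% − 0.37 × 7.7725% = 2.0242%
β_Kestrel = ρ·σ_i/σ_m = 0.364 × 49.76 / 13.89 = 1.3040
E(R_Kestrel) = R_f + β × MRP = 2.0242% + 1.3040 × 7.7725% = 12.16%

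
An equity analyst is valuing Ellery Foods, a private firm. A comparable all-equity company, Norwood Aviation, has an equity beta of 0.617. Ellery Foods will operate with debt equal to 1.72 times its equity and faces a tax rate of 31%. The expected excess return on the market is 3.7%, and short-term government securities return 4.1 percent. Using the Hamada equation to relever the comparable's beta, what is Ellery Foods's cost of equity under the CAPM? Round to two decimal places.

9.09%

β_L = β_U × [1 + (1 − t)(D/E)] = 0.617 × [1 + (1 − 0.31) × 1.72]
    = 0.617 × [1 + 0.69 × 1.72] = 0.617 × 2.1868 = 1.3493
E(R) = R_f + β_L × MRP = 4.1% + 1.3493 × 3.7% = 9.09%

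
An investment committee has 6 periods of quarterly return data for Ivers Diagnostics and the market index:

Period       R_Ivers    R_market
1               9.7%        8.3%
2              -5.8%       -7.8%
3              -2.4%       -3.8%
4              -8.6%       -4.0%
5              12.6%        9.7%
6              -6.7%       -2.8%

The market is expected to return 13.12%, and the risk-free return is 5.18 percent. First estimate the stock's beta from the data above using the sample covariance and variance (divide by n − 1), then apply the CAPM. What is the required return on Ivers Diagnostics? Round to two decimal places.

Mean R_i = (9.7 − 5.8 − 2.4 − 8.6 + 12.6 − 6.7) / 6 = -0.2000%
Mean R_m = (8.3 − 7.8 − 3.8 − 4.0 + 9.7 − 2.8) / 6 = -0.0667%
Σ(R_i − R̄_i)(R_m − R̄_m) = 310.1700  ⇒  Cov = 310.1700 / 5 = 62.0340
Σ(R_m − R̄_m)² = 262.0733  ⇒  Var(R_m) = 262.0733 / 5 = 52.4147
β = Cov / Var(R_m) = 62.0340 / 52.4147 = 1.1835
MRP = 13.12% − 5.18% = 7.94%
E(R) = R_f + β × MRP = 5.18% + 1.1835 × 7.94% = 14.58%

14.58%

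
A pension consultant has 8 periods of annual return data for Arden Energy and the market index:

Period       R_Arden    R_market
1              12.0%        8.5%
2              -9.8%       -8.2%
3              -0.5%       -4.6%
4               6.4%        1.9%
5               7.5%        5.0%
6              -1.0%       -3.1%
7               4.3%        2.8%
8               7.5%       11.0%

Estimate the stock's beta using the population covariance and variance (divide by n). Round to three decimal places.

Mean R_i = (12.0 − 9.8 − 0.5 + 6.4 + 7.5 − 1.0 + 4.3 + 7.5) / 8 = 3.3000%
Mean R_m = (8.5 − 8.2 − 4.6 + 1.9 + 5.0 − 3.1 + 2.8 + 11.0) / 8 = 1.6625%
Σ(R_i − R̄_i)(R_m − R̄_m) = 288.0700  ⇒  Cov = 288.0700 / 8 = 36.0088
Σ(R_m − R̄_m)² = 305.5988  ⇒  Var(R_m) = 305.5988 / 8 = 38.1999
β = Cov / Var(R_m) = 36.0088 / 38.1999 = 0.9426

0.943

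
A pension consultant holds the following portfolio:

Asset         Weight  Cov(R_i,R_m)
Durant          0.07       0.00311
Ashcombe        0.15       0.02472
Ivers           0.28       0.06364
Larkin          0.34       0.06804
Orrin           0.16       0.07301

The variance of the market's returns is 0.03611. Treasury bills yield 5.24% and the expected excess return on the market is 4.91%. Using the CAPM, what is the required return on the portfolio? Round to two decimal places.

β_Durant = 0.00311 / 0.03611 = 0.0861
β_Ashcombe = 0.02472 / 0.03611 = 0.6846
β_Ivers = 0.06364 / 0.03611 = 1.7624
β_Larkin = 0.06804 / 0.03611 = 1.8842
β_Orrin = 0.07301 / 0.03611 = 2.0219
β_P = Σ w_i β_i = 0.07×0.0861 + 0.15×0.6846 + 0.28×1.7624 + 0.34×1.8842 + 0.16×2.0219 = 1.5663
E(R_P) = R_f + β_P × MRP = 5.24% + 1.5663 × 4.91% = 12.93%

12.93%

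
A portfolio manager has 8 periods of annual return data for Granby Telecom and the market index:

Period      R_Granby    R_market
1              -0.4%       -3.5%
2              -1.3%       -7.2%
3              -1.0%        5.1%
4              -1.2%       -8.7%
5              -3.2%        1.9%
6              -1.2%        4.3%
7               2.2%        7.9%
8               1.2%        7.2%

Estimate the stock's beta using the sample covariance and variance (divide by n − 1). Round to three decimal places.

0.119

Mean R_i = (-0.4 − 1.3 − 1.0 − 1.2 − 3.2 − 1.2 + 2.2 + 1.2) / 8 = -0.6125%
Mean R_m = (-3.5 − 7.2 + 5.1 − 8.7 + 1.9 + 4.3 + 7.9 + 7.2) / 8 = 0.8750%
Σ(R_i − R̄_i)(R_m − R̄_m) = 35.1675  ⇒  Cov = 35.1675 / 7 = 5.0239
Σ(R_m − R̄_m)² = 296.0150  ⇒  Var(R_m) = 296.0150 / 7 = 42.2879
β = Cov / Var(R_m) = 5.0239 / 42.2879 = 0.1188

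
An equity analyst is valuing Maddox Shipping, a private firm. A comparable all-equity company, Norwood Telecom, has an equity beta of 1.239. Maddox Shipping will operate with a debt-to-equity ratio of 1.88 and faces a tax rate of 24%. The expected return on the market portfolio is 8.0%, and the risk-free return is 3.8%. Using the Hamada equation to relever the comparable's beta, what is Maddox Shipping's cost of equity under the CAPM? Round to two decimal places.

16.44%

β_L = β_U × [1 + (1 − t)(D/E)] = 1.239 × [1 + (1 − 0.24) × 1.88]
    = 1.239 × [1 + 0.76 × 1.88] = 1.239 × 2.4288 = 3.0093
MRP = 8.0% − 3.8% = 4.20%
E(R) = R_f + β_L × MRP = 3.8% + 3.0093 × 4.2% = 16.44%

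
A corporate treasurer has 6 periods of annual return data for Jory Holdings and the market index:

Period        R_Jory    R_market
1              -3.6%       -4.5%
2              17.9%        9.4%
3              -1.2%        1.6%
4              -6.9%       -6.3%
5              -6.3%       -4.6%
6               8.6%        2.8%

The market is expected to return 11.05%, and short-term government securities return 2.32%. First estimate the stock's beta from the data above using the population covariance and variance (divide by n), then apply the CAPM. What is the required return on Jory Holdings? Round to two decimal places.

Mean R_i = (-3.6 + 17.9 − 1.2 − 6.9 − 6.3 + 8.6) / 6 = 1.4167%
Mean R_m = (-4.5 + 9.4 + 1.6 − 6.3 − 4.6 + 2.8) / 6 = -0.2667%
Σ(R_i − R̄_i)(R_m − R̄_m) = 281.3367  ⇒  Cov = 281.3367 / 6 = 46.8895
Σ(R_m − R̄_m)² = 179.4333  ⇒  Var(R_m) = 179.4333 / 6 = 29.9056
β = Cov / Var(R_m) = 46.8895 / 29.9056 = 1.5679
MRP = 11.05% − 2.32% = 8.73%
E(R) = R_f + β × MRP = 2.32% + 1.5679 × 8.73% = 16.01%

16.01%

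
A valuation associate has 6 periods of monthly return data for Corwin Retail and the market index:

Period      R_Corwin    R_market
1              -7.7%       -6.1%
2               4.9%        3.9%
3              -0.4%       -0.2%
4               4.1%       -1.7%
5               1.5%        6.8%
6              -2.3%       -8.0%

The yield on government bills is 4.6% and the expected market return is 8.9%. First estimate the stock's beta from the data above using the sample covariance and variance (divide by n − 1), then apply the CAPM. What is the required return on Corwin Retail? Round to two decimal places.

Mean R_i = (-7.7 + 4.9 − 0.4 + 4.1 + 1.5 − 2.3) / 6 = 0.0167%
Mean R_m = (-6.1 + 3.9 − 0.2 − 1.7 + 6.8 − 8.0) / 6 = -0.8833%
Σ(R_i − R̄_i)(R_m − R̄_m) = 87.8783  ⇒  Cov = 87.8783 / 5 = 17.5757
Σ(R_m − R̄_m)² = 160.9083  ⇒  Var(R_m) = 160.9083 / 5 = 32.1817
β = Cov / Var(R_m) = 17.5757 / 32.1817 = 0.5461
MRP = 8.9% − 4.6% = 4.30%
E(R) = R_f + β × MRP = 4.6% + 0.5461 × 4.3% = 6.95%

6.95%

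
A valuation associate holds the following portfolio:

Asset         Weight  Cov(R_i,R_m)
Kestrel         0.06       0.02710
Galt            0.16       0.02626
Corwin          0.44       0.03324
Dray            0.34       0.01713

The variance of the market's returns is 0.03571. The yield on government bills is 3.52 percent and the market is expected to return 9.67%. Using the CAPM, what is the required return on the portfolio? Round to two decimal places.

8.05%

β_Kestrel = 0.02710 / 0.03571 = 0.7589
β_Galt = 0.02626 / 0.03571 = 0.7354
β_Corwin = 0.03324 / 0.03571 = 0.9308
β_Dray = 0.01713 / 0.03571 = 0.4797
β_P = Σ w_i β_i = 0.06×0.7589 + 0.16×0.7354 + 0.44×0.9308 + 0.34×0.4797 = 0.7358
MRP = 9.67% − 3.52% = 6.15%
E(R_P) = R_f + β_P × MRP = 3.52% + 0.7358 × 6.15% = 8.05%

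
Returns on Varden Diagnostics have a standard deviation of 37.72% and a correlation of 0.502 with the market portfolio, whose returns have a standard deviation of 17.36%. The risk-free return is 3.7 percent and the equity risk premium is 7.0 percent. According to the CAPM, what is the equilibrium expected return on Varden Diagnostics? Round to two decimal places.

β = ρ × σ_i / σ_m = 0.502 × 37.72% / 17.36% = 1.0908
E(R) = 3.7% + 1.0908 × 7.0% = 11.34%

11.34%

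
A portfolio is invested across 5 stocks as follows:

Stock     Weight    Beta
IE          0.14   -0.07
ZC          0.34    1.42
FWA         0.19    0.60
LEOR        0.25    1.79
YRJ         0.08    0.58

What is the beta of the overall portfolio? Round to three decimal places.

1.081

β_P = Σ w_i β_i = 0.14×-0.07 + 0.34×1.42 + 0.19×0.60 + 0.25×1.79 + 0.08×0.58 = 1.0809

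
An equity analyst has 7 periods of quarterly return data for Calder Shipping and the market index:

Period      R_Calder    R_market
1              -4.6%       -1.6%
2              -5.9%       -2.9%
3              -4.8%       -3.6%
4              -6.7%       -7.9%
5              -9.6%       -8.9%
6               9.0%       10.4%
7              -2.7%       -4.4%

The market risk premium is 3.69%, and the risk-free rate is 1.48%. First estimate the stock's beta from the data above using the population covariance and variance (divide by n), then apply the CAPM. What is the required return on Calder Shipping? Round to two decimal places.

Mean R_i = (-4.6 − 5.9 − 4.8 − 6.7 − 9.6 + 9.0 − 2.7) / 7 = -3.6143%
Mean R_m = (-1.6 − 2.9 − 3.6 − 7.9 − 8.9 + 10.4 − 4.4) / 7 = -2.7000%
Σ(R_i − R̄_i)(R_m − R̄_m) = 217.2900  ⇒  Cov = 217.2900 / 7 = 31.0414
Σ(R_m − R̄_m)² = 242.0400  ⇒  Var(R_m) = 242.0400 / 7 = 34.5771
β = Cov / Var(R_m) = 31.0414 / 34.5771 = 0.8977
E(R) = R_f + β × MRP = 1.48% + 0.8977 × 3.69% = 4.79%

4.79%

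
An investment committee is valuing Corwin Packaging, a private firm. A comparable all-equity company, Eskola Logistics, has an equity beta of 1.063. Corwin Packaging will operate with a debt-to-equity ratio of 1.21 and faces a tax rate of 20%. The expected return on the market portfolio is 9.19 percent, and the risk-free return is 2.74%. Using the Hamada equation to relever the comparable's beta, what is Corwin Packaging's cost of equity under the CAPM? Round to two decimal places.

β_L = β_U × [1 + (1 − t)(D/E)] = 1.063 × [1 + (1 − 0.20) × 1.21]
    = 1.063 × [1 + 0.80 × 1.21] = 1.063 × 1.9680 = 2.0920
MRP = 9.19% − 2.74% = 6.45%
E(R) = R_f + β_L × MRP = 2.74% + 2.0920 × 6.45% = 16.23%

16.23%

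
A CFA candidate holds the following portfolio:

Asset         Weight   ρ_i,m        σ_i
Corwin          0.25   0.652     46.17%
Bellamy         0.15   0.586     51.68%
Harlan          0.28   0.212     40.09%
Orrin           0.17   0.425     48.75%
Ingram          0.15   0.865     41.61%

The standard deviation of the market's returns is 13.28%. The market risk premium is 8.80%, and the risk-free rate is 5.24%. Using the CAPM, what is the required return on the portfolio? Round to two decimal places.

20.73%

β_Corwin = 0.652 × 46.17% / 13.28% = 2.2668
β_Bellamy = 0.586 × 51.68% / 13.28% = 2.2805
β_Harlan = 0.212 × 40.09% / 13.28% = 0.6400
β_Orrin = 0.425 × 48.75% / 13.28% = 1.5601
β_Ingram = 0.865 × 41.61% / 13.28% = 2.7103
β_P = Σ w_i β_i = 0.25×2.2668 + 0.15×2.2805 + 0.28×0.6400 + 0.17×1.5601 + 0.15×2.7103 = 1.7597
E(R_P) = R_f + β_P × MRP = 5.24% + 1.7597 × 8.80% = 20.73%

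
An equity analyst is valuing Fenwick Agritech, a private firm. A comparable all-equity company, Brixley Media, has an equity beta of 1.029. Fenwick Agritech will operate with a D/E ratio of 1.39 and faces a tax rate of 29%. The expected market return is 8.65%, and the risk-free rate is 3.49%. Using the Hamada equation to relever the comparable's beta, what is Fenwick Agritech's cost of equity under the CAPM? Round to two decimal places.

14.04%

β_L = β_U × [1 + (1 − t)(D/E)] = 1.029 × [1 + (1 − 0.29) × 1.39]
    = 1.029 × [1 + 0.71 × 1.39] = 1.029 × 1.9869 = 2.0445
MRP = 8.65% − 3.49% = 5.16%
E(R) = R_f + β_L × MRP = 3.49% + 2.0445 × 5.16% = 14.04%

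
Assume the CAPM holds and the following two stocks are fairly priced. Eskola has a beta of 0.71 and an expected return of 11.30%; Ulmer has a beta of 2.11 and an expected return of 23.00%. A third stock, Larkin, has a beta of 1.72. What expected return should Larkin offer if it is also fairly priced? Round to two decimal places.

19.74%

MRP (SML slope) = (23.00% − 11.30%) / (2.11 − 0.71) = 11.70% / 1.40 = 8.3571%
R_f (intercept) = 11.30% − 0.71 × 8.3571% = 5.3665%
E(R_Larkin) = R_f + β × MRP = 5.3665% + 1.72 × 8.3571% = 19.74%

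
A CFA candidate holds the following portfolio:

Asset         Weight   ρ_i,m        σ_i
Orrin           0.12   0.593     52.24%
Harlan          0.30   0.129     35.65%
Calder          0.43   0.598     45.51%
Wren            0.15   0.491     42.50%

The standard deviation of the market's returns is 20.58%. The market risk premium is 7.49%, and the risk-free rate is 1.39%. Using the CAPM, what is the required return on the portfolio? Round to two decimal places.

8.64%

β_Orrin = 0.593 × 52.24% / 20.58% = 1.5053
β_Harlan = 0.129 × 35.65% / 20.58% = 0.2235
β_Calder = 0.598 × 45.51% / 20.58% = 1.3224
β_Wren = 0.491 × 42.50% / 20.58% = 1.0140
β_P = Σ w_i β_i = 0.12×1.5053 + 0.30×0.2235 + 0.43×1.3224 + 0.15×1.0140 = 0.9684
E(R_P) = R_f + β_P × MRP = 1.39% + 0.9684 × 7.49% = 8.64%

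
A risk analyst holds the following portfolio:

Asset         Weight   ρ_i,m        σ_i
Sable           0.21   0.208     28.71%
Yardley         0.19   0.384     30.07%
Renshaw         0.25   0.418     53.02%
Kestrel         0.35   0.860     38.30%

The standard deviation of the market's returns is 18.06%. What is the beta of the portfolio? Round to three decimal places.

1.136

β_Sable = 0.208 × 28.71% / 18.06% = 0.3307
β_Yardley = 0.384 × 30.07% / 18.06% = 0.6394
β_Renshaw = 0.418 × 53.02% / 18.06% = 1.2272
β_Kestrel = 0.860 × 38.30% / 18.06% = 1.8238
β_P = Σ w_i β_i = 0.21×0.3307 + 0.19×0.6394 + 0.25×1.2272 + 0.35×1.8238 = 1.1361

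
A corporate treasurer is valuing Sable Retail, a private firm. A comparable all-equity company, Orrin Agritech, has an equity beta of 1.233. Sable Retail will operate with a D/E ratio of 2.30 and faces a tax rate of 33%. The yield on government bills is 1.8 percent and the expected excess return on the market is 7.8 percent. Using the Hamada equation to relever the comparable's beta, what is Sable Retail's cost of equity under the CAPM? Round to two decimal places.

26.24%

β_L = β_U × [1 + (1 − t)(D/E)] = 1.233 × [1 + (1 − 0.33) × 2.30]
    = 1.233 × [1 + 0.67 × 2.30] = 1.233 × 2.5410 = 3.1331
E(R) = R_f + β_L × MRP = 1.8% + 3.1331 × 7.8% = 26.24%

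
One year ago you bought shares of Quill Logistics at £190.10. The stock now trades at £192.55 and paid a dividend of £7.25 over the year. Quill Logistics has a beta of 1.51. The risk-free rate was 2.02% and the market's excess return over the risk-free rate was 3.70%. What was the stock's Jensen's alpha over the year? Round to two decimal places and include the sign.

Realised HPR = (P1 + D1 − P0) / P0 = (192.55 + 7.25 − 190.10) / 190.10 = 9.70 / 190.10 = 5.1026%
CAPM required = R_f + β·MRP = 2.02% + 1.51 × 3.70% = 7.6070%
α = realised − required = 5.1026% − 7.6070% = -2.50%

-2.50%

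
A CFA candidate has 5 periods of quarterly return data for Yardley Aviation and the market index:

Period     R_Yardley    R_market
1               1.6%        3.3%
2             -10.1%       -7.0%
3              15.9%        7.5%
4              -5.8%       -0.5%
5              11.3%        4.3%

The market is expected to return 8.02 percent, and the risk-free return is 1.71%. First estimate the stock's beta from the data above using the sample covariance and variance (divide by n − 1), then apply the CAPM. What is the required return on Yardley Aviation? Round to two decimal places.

13.33%

Mean R_i = (1.6 − 10.1 + 15.9 − 5.8 + 11.3) / 5 = 2.5800%
Mean R_m = (3.3 − 7.0 + 7.5 − 0.5 + 4.3) / 5 = 1.5200%
Σ(R_i − R̄_i)(R_m − R̄_m) = 227.1120  ⇒  Cov = 227.1120 / 4 = 56.7780
Σ(R_m − R̄_m)² = 123.3280  ⇒  Var(R_m) = 123.3280 / 4 = 30.8320
β = Cov / Var(R_m) = 56.7780 / 30.8320 = 1.8415
MRP = 8.02% − 1.71% = 6.31%
E(R) = R_f + β × MRP = 1.71% + 1.8415 × 6.31% = 13.33%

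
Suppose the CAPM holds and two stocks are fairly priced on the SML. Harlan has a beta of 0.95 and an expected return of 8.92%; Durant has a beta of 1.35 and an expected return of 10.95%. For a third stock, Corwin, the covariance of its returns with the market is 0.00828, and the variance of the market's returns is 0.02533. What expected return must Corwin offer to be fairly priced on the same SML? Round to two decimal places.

MRP = (10.95% − 8.92%) / (1.35 − 0.95) = 5.0750%
R_f = 8.92% − 0.95 × 5.0750% = 4.0988%
β_Corwin = Cov / Var(R_m) = 0.00828 / 0.02533 = 0.3269
E(R_Corwin) = R_f + β × MRP = 4.0988% + 0.3269 × 5.0750% = 5.76%

5.76%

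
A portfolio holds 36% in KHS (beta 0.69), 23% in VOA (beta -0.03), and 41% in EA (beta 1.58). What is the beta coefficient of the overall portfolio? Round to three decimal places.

β_P = Σ w_i β_i = 0.36×0.69 + 0.23×-0.03 + 0.41×1.58 = 0.8893

0.889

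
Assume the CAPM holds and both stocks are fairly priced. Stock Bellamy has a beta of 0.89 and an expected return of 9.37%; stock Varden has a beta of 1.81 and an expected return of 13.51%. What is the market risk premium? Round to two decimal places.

4.50%

Both satisfy E(R) = R_f + β·MRP, so the slope of the SML is
MRP = (13.51% − 9.37%) / (1.81 − 0.89) = 4.14% / 0.92 = 4.5000%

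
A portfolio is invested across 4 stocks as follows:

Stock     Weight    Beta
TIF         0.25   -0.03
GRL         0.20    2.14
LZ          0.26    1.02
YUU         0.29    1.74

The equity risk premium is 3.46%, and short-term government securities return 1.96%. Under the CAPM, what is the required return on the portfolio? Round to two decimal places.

6.08%

β_P = Σ w_i β_i = 0.25×-0.03 + 0.20×2.14 + 0.26×1.02 + 0.29×1.74 = 1.1903
E(R_P) = R_f + β_P × MRP = 1.96% + 1.1903 × 3.46% = 6.08%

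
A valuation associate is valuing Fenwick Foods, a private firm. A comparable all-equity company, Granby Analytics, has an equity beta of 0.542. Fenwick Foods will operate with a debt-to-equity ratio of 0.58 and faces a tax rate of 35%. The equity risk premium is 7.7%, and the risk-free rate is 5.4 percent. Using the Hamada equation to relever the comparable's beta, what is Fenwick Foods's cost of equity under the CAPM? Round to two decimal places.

β_L = β_U × [1 + (1 − t)(D/E)] = 0.542 × [1 + (1 − 0.35) × 0.58]
    = 0.542 × [1 + 0.65 × 0.58] = 0.542 × 1.3770 = 0.7463
E(R) = R_f + β_L × MRP = 5.4% + 0.7463 × 7.7% = 11.15%

11.15%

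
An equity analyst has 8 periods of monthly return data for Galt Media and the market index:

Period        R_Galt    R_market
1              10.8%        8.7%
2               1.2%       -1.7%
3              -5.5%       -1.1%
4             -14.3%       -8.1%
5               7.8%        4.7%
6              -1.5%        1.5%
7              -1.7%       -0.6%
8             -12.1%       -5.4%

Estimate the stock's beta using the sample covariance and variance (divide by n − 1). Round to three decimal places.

Mean R_i = (10.8 + 1.2 − 5.5 − 14.3 + 7.8 − 1.5 − 1.7 − 12.1) / 8 = -1.9125%
Mean R_m = (8.7 − 1.7 − 1.1 − 8.1 + 4.7 + 1.5 − 0.6 − 5.4) / 8 = -0.2500%
Σ(R_i − R̄_i)(R_m − R̄_m) = 310.7450  ⇒  Cov = 310.7450 / 7 = 44.3921
Σ(R_m − R̄_m)² = 198.7600  ⇒  Var(R_m) = 198.7600 / 7 = 28.3943
β = Cov / Var(R_m) = 44.3921 / 28.3943 = 1.5634

1.563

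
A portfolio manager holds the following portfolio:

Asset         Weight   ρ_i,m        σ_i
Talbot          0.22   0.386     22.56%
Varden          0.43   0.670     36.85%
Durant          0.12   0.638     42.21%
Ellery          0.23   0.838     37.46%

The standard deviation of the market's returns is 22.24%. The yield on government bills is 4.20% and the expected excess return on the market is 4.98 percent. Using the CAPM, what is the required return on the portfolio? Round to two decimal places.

9.35%

β_Talbot = 0.386 × 22.56% / 22.24% = 0.3916
β_Varden = 0.670 × 36.85% / 22.24% = 1.1101
β_Durant = 0.638 × 42.21% / 22.24% = 1.2109
β_Ellery = 0.838 × 37.46% / 22.24% = 1.4115
β_P = Σ w_i β_i = 0.22×0.3916 + 0.43×1.1101 + 0.12×1.2109 + 0.23×1.4115 = 1.0334
E(R_P) = R_f + β_P × MRP = 4.20% + 1.0334 × 4.98% = 9.35%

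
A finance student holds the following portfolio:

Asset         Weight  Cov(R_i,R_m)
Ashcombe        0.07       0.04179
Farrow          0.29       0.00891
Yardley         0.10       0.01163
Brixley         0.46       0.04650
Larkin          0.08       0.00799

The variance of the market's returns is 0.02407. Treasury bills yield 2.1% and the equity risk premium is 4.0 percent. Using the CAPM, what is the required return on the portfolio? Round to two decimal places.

6.87%

β_Ashcombe = 0.04179 / 0.02407 = 1.7362
β_Farrow = 0.00891 / 0.02407 = 0.3702
β_Yardley = 0.01163 / 0.02407 = 0.4832
β_Brixley = 0.04650 / 0.02407 = 1.9319
β_Larkin = 0.00799 / 0.02407 = 0.3319
β_P = Σ w_i β_i = 0.07×1.7362 + 0.29×0.3702 + 0.10×0.4832 + 0.46×1.9319 + 0.08×0.3319 = 1.1924
E(R_P) = R_f + β_P × MRP = 2.1% + 1.1924 × 4.0% = 6.87%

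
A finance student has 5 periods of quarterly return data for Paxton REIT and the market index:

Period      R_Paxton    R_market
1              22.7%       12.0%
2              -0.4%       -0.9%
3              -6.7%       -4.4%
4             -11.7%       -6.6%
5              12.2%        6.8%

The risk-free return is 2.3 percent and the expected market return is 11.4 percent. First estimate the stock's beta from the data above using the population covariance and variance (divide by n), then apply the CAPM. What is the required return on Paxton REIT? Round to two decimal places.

Mean R_i = (22.7 − 0.4 − 6.7 − 11.7 + 12.2) / 5 = 3.2200%
Mean R_m = (12.0 − 0.9 − 4.4 − 6.6 + 6.8) / 5 = 1.3800%
Σ(R_i − R̄_i)(R_m − R̄_m) = 440.2020  ⇒  Cov = 440.2020 / 5 = 88.0404
Σ(R_m − R̄_m)² = 244.4480  ⇒  Var(R_m) = 244.4480 / 5 = 48.8896
β = Cov / Var(R_m) = 88.0404 / 48.8896 = 1.8008
MRP = 11.4% − 2.3% = 9.10%
E(R) = R_f + β × MRP = 2.3% + 1.8008 × 9.1% = 18.69%

18.69%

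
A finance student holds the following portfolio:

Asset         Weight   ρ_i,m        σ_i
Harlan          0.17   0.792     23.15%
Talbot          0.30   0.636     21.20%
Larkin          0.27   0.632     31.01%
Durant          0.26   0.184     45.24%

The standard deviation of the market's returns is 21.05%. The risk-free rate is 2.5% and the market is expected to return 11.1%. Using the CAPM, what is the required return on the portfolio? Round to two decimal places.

β_Harlan = 0.792 × 23.15% / 21.05% = 0.8710
β_Talbot = 0.636 × 21.20% / 21.05% = 0.6405
β_Larkin = 0.632 × 31.01% / 21.05% = 0.9310
β_Durant = 0.184 × 45.24% / 21.05% = 0.3954
β_P = Σ w_i β_i = 0.17×0.8710 + 0.30×0.6405 + 0.27×0.9310 + 0.26×0.3954 = 0.6944
MRP = 11.1% − 2.5% = 8.60%
E(R_P) = R_f + β_P × MRP = 2.5% + 0.6944 × 8.6% = 8.47%

8.47%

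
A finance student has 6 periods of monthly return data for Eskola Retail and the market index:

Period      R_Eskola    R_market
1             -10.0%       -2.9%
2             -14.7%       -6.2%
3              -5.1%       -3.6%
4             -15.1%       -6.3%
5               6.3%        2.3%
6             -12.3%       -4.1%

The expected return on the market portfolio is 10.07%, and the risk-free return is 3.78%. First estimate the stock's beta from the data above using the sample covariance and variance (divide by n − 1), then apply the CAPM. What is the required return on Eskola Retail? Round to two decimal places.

19.30%

Mean R_i = (-10.0 − 14.7 − 5.1 − 15.1 + 6.3 − 12.3) / 6 = -8.4833%
Mean R_m = (-2.9 − 6.2 − 3.6 − 6.3 + 2.3 − 4.1) / 6 = -3.4667%
Σ(R_i − R̄_i)(R_m − R̄_m) = 122.0967  ⇒  Cov = 122.0967 / 5 = 24.4193
Σ(R_m − R̄_m)² = 49.4933  ⇒  Var(R_m) = 49.4933 / 5 = 9.8987
β = Cov / Var(R_m) = 24.4193 / 9.8987 = 2.4669
MRP = 10.07% − 3.78% = 6.29%
E(R) = R_f + β × MRP = 3.78% + 2.4669 × 6.29% = 19.30%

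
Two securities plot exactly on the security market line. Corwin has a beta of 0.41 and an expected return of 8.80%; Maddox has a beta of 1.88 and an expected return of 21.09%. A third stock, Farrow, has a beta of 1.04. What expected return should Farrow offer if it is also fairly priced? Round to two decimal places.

14.07%

MRP (SML slope) = (21.09% − 8.80%) / (1.88 − 0.41) = 12.29% / 1.47 = 8.3605%
R_f (intercept) = 8.80% − 0.41 × 8.3605% = 5.3722%
E(R_Farrow) = R_f + β × MRP = 5.3722% + 1.04 × 8.3605% = 14.07%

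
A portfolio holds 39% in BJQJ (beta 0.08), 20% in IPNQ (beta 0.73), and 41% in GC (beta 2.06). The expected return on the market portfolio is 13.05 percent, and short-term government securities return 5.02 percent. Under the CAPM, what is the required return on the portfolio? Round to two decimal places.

β_P = Σ w_i β_i = 0.39×0.08 + 0.20×0.73 + 0.41×2.06 = 1.0218
MRP = 13.05% − 5.02% = 8.03%
E(R_P) = R_f + β_P × MRP = 5.02% + 1.0218 × 8.03% = 13.23%

13.23%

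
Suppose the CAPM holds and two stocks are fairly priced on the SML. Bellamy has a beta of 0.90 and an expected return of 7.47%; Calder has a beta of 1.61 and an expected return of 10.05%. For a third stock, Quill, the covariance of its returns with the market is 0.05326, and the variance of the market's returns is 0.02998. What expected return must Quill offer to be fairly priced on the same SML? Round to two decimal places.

MRP = (10.05% − 7.47%) / (1.61 − 0.90) = 3.6338%
R_f = 7.47% − 0.90 × 3.6338% = 4.1996%
β_Quill = Cov / Var(R_m) = 0.05326 / 0.02998 = 1.7765
E(R_Quill) = R_f + β × MRP = 4.1996% + 1.7765 × 3.6338% = 10.66%

10.66%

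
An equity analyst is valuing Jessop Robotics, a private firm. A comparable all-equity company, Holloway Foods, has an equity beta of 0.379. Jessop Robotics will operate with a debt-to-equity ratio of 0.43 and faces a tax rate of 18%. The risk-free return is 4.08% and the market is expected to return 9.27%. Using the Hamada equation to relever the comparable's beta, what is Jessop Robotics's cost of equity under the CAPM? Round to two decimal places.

6.74%

β_L = β_U × [1 + (1 − t)(D/E)] = 0.379 × [1 + (1 − 0.18) × 0.43]
    = 0.379 × [1 + 0.82 × 0.43] = 0.379 × 1.3526 = 0.5126
MRP = 9.27% − 4.08% = 5.19%
E(R) = R_f + β_L × MRP = 4.08% + 0.5126 × 5.19% = 6.74%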